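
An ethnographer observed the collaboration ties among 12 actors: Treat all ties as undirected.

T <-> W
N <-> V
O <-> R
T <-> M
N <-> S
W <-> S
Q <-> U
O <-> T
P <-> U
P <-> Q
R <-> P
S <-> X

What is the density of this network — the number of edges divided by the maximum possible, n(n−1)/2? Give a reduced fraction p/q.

There are 12 edges and 12 nodes, so the maximum possible is C(12,2) = 66.
Density = 12/66 = 2/11.

2/11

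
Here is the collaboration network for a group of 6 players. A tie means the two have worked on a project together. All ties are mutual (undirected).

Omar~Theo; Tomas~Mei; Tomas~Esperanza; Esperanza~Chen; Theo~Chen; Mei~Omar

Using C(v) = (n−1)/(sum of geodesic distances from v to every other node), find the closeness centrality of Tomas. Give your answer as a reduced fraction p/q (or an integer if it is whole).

Distances from Tomas: Chen:2, Esperanza:1, Mei:1, Omar:2, Theo:3. Sum = 9.
n = 6, so closeness = 5/9.

5/9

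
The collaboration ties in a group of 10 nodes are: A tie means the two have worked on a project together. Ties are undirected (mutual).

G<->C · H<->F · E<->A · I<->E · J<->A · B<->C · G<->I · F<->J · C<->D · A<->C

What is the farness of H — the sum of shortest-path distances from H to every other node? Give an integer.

34

Distances from H: A:3, B:5, C:4, D:5, E:4, F:1, G:5, I:5, J:2.
Sum = 3 + 5 + 4 + 5 + 4 + 1 + 5 + 5 + 2 = 34.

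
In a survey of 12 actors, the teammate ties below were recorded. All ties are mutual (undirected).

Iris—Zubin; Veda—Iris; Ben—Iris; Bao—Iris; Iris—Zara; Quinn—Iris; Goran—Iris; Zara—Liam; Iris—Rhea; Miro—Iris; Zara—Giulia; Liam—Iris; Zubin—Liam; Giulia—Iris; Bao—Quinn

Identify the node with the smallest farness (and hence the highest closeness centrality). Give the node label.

Iris

Farness (sum of distances to all others) for each node — Bao:20, Ben:21, Giulia:20, Goran:21, Iris:11, Liam:19, Miro:21, Quinn:20, Rhea:21, Veda:21, Zara:19, Zubin:20.
The smallest farness is 11, for Iris, so Iris has the highest closeness.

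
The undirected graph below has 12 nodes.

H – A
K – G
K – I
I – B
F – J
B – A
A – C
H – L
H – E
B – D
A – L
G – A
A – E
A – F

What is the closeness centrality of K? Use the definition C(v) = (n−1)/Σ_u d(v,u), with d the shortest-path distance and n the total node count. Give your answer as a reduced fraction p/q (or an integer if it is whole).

11/28

Distances from K: A:2, B:2, C:3, D:3, E:3, F:3, G:1, H:3, I:1, J:4, L:3. Sum = 28.
n = 12, so closeness = 11/28.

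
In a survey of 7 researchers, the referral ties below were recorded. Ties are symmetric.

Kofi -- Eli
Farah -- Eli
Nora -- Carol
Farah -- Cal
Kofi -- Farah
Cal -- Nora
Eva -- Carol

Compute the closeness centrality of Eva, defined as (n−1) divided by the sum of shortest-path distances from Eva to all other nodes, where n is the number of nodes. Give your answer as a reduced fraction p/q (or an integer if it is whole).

3/10

Distances from Eva: Cal:3, Carol:1, Eli:5, Farah:4, Kofi:5, Nora:2. Sum = 20.
n = 7, so closeness = 6/20 = 3/10.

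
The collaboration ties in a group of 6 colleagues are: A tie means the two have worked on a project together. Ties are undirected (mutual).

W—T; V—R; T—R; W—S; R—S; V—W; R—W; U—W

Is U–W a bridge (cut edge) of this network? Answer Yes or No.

Without the U–W edge there is no alternate route between U and W, so the network disconnects. It is a bridge.

Yes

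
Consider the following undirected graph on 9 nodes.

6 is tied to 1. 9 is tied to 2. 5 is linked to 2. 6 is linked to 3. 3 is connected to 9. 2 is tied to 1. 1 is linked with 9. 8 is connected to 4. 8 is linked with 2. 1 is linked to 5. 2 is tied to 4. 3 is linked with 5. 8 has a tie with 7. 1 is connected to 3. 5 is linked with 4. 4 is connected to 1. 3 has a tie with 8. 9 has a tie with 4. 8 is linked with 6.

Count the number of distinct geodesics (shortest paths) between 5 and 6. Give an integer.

2

The shortest distance is 2. The length-2 paths are: 5–1–6; 5–3–6.
That gives 2 distinct shortest paths.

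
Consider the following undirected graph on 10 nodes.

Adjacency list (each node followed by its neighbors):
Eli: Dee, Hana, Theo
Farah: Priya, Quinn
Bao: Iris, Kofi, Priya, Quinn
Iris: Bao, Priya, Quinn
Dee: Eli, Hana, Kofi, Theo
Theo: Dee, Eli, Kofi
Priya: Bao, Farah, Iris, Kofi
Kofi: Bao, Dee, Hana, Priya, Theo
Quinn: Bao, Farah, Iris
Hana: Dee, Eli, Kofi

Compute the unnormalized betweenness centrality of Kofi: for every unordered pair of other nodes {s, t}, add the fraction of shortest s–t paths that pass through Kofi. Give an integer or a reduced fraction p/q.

61/3

Pairs whose geodesics pass through Kofi — Iris–Dee: 2/2; Iris–Theo: 2/2; Iris–Hana: 2/2; Iris–Eli: 6/6; Quinn–Dee: 1; Quinn–Theo: 1; Quinn–Hana: 1; Quinn–Eli: 3/3; Farah–Dee: 1; Farah–Theo: 1; Farah–Hana: 1; Farah–Eli: 3/3; Bao–Dee: 1; Bao–Theo: 1 … (+7 more pairs).
All other pairs contribute 0.
Summing the contributions gives betweenness(Kofi) = 61/3.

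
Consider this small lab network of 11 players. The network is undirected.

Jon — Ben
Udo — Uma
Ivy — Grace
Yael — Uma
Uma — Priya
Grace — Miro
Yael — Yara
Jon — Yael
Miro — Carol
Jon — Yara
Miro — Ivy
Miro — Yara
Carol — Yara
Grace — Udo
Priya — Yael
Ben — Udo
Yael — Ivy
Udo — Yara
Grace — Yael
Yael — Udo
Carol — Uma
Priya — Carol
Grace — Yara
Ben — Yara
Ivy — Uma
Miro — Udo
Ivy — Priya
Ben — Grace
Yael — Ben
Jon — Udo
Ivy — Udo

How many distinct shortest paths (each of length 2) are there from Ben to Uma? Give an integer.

2

The shortest distance is 2. The length-2 paths are: Ben–Udo–Uma; Ben–Yael–Uma.
That gives 2 distinct shortest paths.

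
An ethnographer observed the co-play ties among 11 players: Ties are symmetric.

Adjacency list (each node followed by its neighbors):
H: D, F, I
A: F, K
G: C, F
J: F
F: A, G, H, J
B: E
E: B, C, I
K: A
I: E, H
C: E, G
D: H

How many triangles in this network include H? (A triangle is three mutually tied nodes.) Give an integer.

H's neighbors are D, F, and I, but none of them are tied to each other, so no triangle contains H.

0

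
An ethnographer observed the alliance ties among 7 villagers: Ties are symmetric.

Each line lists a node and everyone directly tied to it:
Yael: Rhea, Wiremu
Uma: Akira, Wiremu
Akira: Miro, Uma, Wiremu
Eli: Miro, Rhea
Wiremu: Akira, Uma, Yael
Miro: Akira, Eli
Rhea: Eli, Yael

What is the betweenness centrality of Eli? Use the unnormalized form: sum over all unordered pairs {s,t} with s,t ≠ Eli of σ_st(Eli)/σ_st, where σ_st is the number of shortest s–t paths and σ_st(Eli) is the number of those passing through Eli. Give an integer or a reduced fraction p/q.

2

Pairs whose geodesics pass through Eli — Akira–Rhea: 1/2; Yael–Miro: 1/2; Rhea–Miro: 1.
All other pairs contribute 0.
Summing the contributions gives betweenness(Eli) = 2.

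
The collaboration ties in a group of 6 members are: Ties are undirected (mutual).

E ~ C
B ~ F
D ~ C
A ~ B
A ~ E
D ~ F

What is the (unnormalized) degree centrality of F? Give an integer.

2

F is directly tied to B and D. That is 2 neighbors, so the degree of F is 2.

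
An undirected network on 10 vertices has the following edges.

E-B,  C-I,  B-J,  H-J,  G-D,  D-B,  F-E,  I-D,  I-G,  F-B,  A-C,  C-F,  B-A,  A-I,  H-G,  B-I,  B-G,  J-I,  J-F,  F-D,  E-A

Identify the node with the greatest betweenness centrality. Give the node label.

B

Unnormalized betweenness of each node: A:4/3, B:83/12, C:7/12, D:3/4, E:1/3, F:23/6, G:19/6, H:1/3, I:17/3, J:49/12.
B has the largest value, 83/12, making it the main broker — the node through which the most shortest paths run.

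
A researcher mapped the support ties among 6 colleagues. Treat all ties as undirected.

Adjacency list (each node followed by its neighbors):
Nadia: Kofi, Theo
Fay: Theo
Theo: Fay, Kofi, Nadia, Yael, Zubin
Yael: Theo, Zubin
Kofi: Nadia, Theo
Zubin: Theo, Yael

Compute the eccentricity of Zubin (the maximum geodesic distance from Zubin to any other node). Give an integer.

2

Distances from Zubin: Fay:2, Kofi:2, Nadia:2, Theo:1, Yael:1.
The largest is 2 (to Nadia, Fay, and Kofi), so the eccentricity of Zubin is 2.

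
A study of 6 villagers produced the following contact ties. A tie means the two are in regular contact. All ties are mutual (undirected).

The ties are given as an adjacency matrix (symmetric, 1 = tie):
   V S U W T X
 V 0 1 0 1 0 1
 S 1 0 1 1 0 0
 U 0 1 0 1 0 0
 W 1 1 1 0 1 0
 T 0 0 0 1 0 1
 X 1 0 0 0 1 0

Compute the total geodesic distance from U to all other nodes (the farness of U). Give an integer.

9

Distances from U: S:1, T:2, V:2, W:1, X:3.
Sum = 1 + 2 + 2 + 1 + 3 = 9.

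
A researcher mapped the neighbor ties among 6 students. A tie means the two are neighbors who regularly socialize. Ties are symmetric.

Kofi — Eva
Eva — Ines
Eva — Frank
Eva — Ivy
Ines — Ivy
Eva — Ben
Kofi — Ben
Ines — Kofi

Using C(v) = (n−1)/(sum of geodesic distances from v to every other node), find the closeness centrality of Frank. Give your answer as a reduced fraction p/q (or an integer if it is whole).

Distances from Frank: Ben:2, Eva:1, Ines:2, Ivy:2, Kofi:2. Sum = 9.
n = 6, so closeness = 5/9.

5/9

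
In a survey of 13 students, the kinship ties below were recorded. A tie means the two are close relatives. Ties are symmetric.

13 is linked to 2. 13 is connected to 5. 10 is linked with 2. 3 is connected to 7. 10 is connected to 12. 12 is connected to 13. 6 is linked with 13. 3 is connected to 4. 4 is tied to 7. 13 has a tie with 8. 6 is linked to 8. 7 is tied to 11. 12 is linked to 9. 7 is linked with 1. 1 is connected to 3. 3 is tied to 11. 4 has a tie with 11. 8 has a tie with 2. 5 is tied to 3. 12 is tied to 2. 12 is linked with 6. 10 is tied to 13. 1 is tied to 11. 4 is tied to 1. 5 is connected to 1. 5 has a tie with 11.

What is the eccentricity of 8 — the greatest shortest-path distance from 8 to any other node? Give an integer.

4

Distances from 8: 1:3, 2:1, 3:3, 4:4, 5:2, 6:1, 7:4, 9:3, 10:2, 11:3, 12:2, 13:1.
The largest is 4 (to 7 and 4), so the eccentricity of 8 is 4.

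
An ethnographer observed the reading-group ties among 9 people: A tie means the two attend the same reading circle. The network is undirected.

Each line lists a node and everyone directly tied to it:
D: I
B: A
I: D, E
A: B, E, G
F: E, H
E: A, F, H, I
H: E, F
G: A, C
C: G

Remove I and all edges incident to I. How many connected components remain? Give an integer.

2

Without I, the remaining ties split the others into: {A, B, C, E, F, G, H}; {D}.
That's 2 separate components.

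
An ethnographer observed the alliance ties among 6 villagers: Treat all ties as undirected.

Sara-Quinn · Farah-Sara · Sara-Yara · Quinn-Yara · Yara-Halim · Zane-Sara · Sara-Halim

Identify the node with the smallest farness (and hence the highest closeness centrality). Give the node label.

Sara

Farness (sum of distances to all others) for each node — Farah:9, Halim:8, Quinn:8, Sara:5, Yara:7, Zane:9.
The smallest farness is 5, for Sara, so Sara has the highest closeness.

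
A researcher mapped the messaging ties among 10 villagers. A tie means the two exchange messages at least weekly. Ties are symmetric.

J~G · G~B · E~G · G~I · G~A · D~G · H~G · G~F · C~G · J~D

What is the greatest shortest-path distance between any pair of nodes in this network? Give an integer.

2

Eccentricity of each node (its greatest distance to any other): A:2, B:2, C:2, D:2, E:2, F:2, G:1, H:2, I:2, J:2.
The maximum eccentricity is 2, realized for instance by the pair F–I via F – G – I. So the diameter is 2.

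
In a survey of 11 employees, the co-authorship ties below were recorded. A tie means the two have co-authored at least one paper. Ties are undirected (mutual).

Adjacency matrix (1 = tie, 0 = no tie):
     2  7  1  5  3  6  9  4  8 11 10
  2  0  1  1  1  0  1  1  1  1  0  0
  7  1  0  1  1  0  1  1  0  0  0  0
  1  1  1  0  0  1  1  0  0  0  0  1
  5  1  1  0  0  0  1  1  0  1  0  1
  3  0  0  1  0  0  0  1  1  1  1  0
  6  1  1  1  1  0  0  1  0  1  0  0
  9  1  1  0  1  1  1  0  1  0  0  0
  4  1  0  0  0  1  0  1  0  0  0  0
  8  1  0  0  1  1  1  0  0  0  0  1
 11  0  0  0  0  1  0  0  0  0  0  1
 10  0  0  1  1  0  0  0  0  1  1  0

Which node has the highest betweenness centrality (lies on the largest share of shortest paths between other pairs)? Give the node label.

Unnormalized betweenness of each node: 1:335/84, 2:179/42, 3:27/4, 4:11/28, 5:151/42, 6:4/3, 7:1/2, 8:251/84, 9:53/14, 10:55/14, 11:10/21.
3 has the largest value, 27/4, making it the main broker — the node through which the most shortest paths run.

3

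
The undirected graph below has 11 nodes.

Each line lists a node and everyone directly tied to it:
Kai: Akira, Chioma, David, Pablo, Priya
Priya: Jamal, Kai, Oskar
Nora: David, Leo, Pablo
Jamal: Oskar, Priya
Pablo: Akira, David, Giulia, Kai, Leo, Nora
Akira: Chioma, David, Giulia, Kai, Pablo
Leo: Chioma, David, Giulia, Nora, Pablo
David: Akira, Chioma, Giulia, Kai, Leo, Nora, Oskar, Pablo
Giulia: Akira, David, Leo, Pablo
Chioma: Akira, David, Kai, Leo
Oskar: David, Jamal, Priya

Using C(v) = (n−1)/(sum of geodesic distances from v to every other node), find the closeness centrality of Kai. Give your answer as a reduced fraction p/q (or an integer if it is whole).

2/3

Distances from Kai: Akira:1, Chioma:1, David:1, Giulia:2, Jamal:2, Leo:2, Nora:2, Oskar:2, Pablo:1, Priya:1. Sum = 15.
n = 11, so closeness = 10/15 = 2/3.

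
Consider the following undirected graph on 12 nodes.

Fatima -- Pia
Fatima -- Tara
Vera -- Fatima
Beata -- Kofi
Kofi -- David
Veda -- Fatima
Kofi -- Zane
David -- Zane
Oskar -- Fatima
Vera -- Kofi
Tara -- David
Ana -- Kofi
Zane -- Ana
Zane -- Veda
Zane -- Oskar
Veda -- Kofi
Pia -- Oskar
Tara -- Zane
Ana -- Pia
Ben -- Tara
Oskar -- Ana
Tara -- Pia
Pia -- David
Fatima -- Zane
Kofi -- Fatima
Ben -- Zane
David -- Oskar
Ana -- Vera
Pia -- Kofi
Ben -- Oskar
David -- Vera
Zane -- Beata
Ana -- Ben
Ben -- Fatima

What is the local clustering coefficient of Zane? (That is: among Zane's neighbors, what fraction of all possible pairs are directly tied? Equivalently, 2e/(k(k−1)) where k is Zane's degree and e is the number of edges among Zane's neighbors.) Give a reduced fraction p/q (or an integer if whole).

5/12

Zane's neighbors: Ana, Beata, Ben, David, Fatima, Kofi, Oskar, Tara, and Veda (k = 9).
Possible neighbor pairs: C(9,2) = 36. Edges among them: Ana–Ben, Ana–Kofi, Ana–Oskar, Beata–Kofi, Ben–Fatima, Ben–Oskar, Ben–Tara, David–Kofi, David–Oskar, David–Tara, Fatima–Kofi, Fatima–Oskar, Fatima–Tara, Fatima–Veda, Kofi–Veda → e = 15.
Clustering(Zane) = 15/36 = 5/12.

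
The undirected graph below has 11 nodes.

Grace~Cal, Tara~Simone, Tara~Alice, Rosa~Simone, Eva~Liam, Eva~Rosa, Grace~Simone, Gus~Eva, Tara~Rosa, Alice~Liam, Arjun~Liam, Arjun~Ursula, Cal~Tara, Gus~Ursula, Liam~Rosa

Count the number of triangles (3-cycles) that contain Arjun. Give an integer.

Arjun's neighbors are Liam and Ursula, but none of them are tied to each other, so no triangle contains Arjun.

0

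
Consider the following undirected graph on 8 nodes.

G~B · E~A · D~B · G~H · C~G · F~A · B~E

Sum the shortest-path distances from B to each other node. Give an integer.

12

Distances from B: A:2, C:2, D:1, E:1, F:3, G:1, H:2.
Sum = 2 + 2 + 1 + 1 + 3 + 1 + 2 = 12.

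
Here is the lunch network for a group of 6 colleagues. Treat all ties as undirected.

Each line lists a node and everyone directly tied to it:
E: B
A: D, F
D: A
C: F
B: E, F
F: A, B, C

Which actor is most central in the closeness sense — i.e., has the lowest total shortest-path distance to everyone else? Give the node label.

F

Farness (sum of distances to all others) for each node — A:9, B:9, C:11, D:13, E:13, F:7.
The smallest farness is 7, for F, so F has the highest closeness.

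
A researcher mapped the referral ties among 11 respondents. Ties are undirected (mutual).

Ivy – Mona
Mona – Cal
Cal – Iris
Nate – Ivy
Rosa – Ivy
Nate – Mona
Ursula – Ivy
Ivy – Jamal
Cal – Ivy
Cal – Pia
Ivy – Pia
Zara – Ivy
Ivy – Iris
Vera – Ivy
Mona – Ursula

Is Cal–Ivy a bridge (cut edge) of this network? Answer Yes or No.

No

Even without that edge, Cal still reaches Ivy via Cal – Pia – Ivy, so the network stays connected. Not a bridge.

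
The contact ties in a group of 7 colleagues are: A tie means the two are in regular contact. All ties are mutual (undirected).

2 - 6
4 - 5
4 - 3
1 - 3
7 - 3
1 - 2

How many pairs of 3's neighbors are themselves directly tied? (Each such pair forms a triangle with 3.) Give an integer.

3's neighbors are 1, 4, and 7, but none of them are tied to each other, so no triangle contains 3.

0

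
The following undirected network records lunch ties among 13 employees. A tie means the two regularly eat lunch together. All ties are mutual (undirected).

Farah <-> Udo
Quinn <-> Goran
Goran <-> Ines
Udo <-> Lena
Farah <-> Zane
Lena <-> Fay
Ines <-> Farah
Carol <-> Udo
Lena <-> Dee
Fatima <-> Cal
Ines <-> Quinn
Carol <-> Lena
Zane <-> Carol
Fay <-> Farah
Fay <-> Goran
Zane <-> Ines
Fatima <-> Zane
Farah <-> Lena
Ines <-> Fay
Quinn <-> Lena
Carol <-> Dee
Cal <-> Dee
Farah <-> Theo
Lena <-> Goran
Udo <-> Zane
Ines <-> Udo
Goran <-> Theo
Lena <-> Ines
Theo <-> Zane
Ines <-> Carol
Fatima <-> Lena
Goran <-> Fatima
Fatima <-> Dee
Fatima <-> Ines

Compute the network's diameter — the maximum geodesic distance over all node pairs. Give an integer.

3

Eccentricity of each node (its greatest distance to any other): Cal:3, Carol:2, Dee:3, Farah:3, Fatima:2, Fay:3, Goran:2, Ines:2, Lena:2, Quinn:3, Theo:3, Udo:3, Zane:2.
The maximum eccentricity is 3, realized for instance by the pair Theo–Dee via Theo – Zane – Fatima – Dee. So the diameter is 3.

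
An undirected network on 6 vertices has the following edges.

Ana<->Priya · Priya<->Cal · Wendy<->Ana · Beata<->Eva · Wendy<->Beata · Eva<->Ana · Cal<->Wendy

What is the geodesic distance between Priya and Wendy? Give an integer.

One shortest route is Priya – Cal – Wendy, which uses 2 edges, and Priya and Wendy are not directly tied, so nothing shorter exists. So d(Priya,Wendy) = 2.

2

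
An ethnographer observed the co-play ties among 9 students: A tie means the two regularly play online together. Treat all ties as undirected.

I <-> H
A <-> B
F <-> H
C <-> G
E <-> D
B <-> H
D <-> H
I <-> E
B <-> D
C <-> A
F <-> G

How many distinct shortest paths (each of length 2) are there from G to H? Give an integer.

The shortest distance is 2, and the only length-2 path is G–F–H. So there is exactly 1 shortest path.

1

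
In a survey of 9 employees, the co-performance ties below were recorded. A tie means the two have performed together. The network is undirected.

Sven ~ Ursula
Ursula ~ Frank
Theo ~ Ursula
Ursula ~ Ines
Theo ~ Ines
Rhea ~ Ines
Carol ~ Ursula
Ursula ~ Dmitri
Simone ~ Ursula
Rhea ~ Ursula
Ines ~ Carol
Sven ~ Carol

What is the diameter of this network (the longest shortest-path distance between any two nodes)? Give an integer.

Eccentricity of each node (its greatest distance to any other): Carol:2, Dmitri:2, Frank:2, Ines:2, Rhea:2, Simone:2, Sven:2, Theo:2, Ursula:1.
The maximum eccentricity is 2, realized for instance by the pair Carol–Frank via Carol – Ursula – Frank. So the diameter is 2.

2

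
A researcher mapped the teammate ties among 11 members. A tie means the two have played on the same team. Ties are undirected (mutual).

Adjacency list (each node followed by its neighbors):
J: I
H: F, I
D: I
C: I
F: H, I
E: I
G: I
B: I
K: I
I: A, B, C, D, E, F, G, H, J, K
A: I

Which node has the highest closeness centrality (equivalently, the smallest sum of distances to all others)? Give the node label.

I

Farness (sum of distances to all others) for each node — A:19, B:19, C:19, D:19, E:19, F:18, G:19, H:18, I:10, J:19, K:19.
The smallest farness is 10, for I, so I has the highest closeness.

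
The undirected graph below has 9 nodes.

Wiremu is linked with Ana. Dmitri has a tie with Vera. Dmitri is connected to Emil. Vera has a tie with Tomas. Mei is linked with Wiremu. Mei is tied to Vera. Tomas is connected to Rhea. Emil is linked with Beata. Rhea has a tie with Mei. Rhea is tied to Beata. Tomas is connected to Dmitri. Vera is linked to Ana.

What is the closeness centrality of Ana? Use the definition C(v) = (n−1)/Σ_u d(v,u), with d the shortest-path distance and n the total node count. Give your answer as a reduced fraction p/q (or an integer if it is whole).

4/9

Distances from Ana: Beata:4, Dmitri:2, Emil:3, Mei:2, Rhea:3, Tomas:2, Vera:1, Wiremu:1. Sum = 18.
n = 9, so closeness = 8/18 = 4/9.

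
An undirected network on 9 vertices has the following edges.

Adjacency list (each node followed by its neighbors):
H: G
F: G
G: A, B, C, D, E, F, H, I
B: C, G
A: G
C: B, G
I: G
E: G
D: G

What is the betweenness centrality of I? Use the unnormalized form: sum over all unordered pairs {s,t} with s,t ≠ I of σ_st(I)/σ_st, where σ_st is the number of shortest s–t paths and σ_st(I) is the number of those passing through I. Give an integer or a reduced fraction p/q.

0

No shortest path between any pair of other nodes passes through I.
Summing the contributions gives betweenness(I) = 0.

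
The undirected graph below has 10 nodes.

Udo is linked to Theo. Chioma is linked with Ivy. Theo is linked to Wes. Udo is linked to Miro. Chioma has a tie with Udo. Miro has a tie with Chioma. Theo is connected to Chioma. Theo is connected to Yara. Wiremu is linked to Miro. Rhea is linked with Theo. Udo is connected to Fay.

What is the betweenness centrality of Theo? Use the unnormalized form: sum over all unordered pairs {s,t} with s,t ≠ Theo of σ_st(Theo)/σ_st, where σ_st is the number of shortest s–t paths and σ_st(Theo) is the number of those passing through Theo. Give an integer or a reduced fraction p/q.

21

Pairs whose geodesics pass through Theo — Ivy–Rhea: 1; Ivy–Wes: 1; Ivy–Yara: 1; Rhea–Miro: 2/2; Rhea–Wes: 1; Rhea–Fay: 1; Rhea–Yara: 1; Rhea–Udo: 1; Rhea–Chioma: 1; Rhea–Wiremu: 2/2; Miro–Wes: 2/2; Miro–Yara: 2/2; Wes–Fay: 1; Wes–Yara: 1 … (+7 more pairs).
All other pairs contribute 0.
Summing the contributions gives betweenness(Theo) = 21.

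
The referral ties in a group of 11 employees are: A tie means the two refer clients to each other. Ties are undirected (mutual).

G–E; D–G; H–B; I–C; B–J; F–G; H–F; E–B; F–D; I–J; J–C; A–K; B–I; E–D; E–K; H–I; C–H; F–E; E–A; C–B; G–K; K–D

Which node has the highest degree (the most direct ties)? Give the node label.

E

Degrees — A:2, B:5, C:4, D:4, E:6, F:4, G:4, H:4, I:4, J:3, K:4.
The maximum is 6, attained only by E.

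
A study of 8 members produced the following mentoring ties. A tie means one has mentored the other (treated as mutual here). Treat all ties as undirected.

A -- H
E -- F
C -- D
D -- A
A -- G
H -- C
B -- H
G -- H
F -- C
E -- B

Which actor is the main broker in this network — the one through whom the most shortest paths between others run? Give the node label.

H

Unnormalized betweenness of each node: A:2, B:3, C:6, D:1, E:1, F:2, G:0, H:9.
H has the largest value, 9, making it the main broker — the node through which the most shortest paths run.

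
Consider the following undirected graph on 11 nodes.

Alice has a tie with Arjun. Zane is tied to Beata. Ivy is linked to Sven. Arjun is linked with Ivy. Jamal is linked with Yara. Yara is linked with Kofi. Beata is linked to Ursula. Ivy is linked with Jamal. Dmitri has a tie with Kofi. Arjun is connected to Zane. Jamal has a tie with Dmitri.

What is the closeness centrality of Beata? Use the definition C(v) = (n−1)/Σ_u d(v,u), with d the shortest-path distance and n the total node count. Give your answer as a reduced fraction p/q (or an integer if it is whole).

5/17

Distances from Beata: Alice:3, Arjun:2, Dmitri:5, Ivy:3, Jamal:4, Kofi:6, Sven:4, Ursula:1, Yara:5, Zane:1. Sum = 34.
n = 11, so closeness = 10/34 = 5/17.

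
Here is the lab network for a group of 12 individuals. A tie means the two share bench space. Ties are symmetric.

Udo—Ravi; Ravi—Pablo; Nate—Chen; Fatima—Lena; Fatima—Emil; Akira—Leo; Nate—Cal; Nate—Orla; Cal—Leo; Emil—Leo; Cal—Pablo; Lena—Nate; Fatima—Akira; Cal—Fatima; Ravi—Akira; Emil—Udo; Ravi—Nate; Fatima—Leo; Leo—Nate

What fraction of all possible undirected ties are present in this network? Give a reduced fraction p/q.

There are 19 edges and 12 nodes, so the maximum possible is C(12,2) = 66.
Density = 19/66.

19/66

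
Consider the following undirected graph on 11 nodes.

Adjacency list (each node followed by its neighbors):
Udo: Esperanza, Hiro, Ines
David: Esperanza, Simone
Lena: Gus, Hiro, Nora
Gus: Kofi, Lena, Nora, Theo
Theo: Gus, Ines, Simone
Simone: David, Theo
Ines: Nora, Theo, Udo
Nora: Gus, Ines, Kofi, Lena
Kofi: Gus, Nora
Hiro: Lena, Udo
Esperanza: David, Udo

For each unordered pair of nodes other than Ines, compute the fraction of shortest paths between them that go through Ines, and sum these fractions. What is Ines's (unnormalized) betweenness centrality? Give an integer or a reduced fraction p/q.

29/3

Pairs whose geodesics pass through Ines — Simone–Udo: 1/2; Simone–Hiro: 1/3; Simone–Nora: 1/2; David–Nora: 2/3; Esperanza–Gus: 2/4; Esperanza–Kofi: 1; Esperanza–Nora: 1; Esperanza–Theo: 1/2; Udo–Gus: 2/3; Udo–Kofi: 1; Udo–Nora: 1; Udo–Theo: 1; Hiro–Theo: 1/2; Nora–Theo: 1/2.
All other pairs contribute 0.
Summing the contributions gives betweenness(Ines) = 29/3.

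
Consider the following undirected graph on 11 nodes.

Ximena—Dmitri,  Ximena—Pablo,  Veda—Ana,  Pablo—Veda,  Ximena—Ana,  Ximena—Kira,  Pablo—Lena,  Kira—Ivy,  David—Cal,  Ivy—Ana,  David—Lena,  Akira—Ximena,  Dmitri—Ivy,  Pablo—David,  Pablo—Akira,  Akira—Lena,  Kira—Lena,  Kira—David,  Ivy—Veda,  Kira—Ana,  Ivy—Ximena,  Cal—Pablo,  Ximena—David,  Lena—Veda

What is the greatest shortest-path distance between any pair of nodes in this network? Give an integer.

3

Eccentricity of each node (its greatest distance to any other): Akira:2, Ana:3, Cal:3, David:2, Dmitri:3, Ivy:3, Kira:2, Lena:3, Pablo:2, Veda:2, Ximena:2.
The maximum eccentricity is 3, realized for instance by the pair Cal–Dmitri via Cal – Pablo – Ximena – Dmitri. So the diameter is 3.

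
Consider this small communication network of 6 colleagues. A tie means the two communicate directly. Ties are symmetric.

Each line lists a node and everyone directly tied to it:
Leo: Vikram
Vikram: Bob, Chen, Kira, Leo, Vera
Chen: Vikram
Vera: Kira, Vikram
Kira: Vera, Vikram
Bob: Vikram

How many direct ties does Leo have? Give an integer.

1

Leo is directly tied to Vikram. That is 1 neighbor, so the degree of Leo is 1.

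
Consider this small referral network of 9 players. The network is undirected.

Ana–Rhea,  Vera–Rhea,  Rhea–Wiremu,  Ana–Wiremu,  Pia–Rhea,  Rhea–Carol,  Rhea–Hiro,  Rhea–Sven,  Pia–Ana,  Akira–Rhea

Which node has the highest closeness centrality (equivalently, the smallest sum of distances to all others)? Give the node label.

Farness (sum of distances to all others) for each node — Akira:15, Ana:13, Carol:15, Hiro:15, Pia:14, Rhea:8, Sven:15, Vera:15, Wiremu:14.
The smallest farness is 8, for Rhea, so Rhea has the highest closeness.

Rhea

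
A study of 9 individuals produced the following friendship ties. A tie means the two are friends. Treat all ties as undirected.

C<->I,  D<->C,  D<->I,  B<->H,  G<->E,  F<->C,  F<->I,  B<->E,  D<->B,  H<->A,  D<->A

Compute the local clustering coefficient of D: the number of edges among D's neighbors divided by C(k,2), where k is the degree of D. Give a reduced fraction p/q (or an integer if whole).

D's neighbors: A, B, C, and I (k = 4).
Possible neighbor pairs: C(4,2) = 6. Edges among them: C–I → e = 1.
Clustering(D) = 1/6.

1/6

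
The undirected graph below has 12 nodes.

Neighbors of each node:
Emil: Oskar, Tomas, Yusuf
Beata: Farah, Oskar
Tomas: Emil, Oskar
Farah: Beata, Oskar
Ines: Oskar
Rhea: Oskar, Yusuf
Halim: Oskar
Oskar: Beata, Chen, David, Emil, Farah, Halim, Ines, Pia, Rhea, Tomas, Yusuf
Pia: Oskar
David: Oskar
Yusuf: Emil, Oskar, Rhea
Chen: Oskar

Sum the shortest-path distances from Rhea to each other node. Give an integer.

Distances from Rhea: Beata:2, Chen:2, David:2, Emil:2, Farah:2, Halim:2, Ines:2, Oskar:1, Pia:2, Tomas:2, Yusuf:1.
Sum = 2 + 2 + 2 + 2 + 2 + 2 + 2 + 1 + 2 + 2 + 1 = 20.

20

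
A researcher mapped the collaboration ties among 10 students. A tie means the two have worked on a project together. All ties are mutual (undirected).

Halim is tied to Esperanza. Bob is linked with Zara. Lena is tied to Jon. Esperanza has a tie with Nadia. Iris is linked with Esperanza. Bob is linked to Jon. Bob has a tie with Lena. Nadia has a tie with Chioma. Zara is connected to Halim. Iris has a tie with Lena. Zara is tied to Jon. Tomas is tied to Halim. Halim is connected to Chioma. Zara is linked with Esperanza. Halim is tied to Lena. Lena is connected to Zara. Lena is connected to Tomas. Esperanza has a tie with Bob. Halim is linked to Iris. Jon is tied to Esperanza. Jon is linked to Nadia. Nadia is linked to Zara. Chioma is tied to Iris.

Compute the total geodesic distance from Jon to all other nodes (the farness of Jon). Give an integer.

13

Distances from Jon: Bob:1, Chioma:2, Esperanza:1, Halim:2, Iris:2, Lena:1, Nadia:1, Tomas:2, Zara:1.
Sum = 1 + 2 + 1 + 2 + 2 + 1 + 1 + 2 + 1 = 13.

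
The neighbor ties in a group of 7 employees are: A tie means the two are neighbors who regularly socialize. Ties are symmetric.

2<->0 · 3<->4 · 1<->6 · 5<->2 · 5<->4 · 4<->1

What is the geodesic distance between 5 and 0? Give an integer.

One shortest route is 5 – 2 – 0, which uses 2 edges, and 5 and 0 are not directly tied, so nothing shorter exists. So d(5,0) = 2.

2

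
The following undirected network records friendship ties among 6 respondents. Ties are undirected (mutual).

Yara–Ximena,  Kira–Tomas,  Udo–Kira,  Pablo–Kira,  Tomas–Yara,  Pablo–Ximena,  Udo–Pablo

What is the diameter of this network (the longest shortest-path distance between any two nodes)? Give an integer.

Eccentricity of each node (its greatest distance to any other): Kira:2, Pablo:2, Tomas:2, Udo:3, Ximena:2, Yara:3.
The maximum eccentricity is 3, realized for instance by the pair Yara–Udo via Yara – Ximena – Pablo – Udo. So the diameter is 3.

3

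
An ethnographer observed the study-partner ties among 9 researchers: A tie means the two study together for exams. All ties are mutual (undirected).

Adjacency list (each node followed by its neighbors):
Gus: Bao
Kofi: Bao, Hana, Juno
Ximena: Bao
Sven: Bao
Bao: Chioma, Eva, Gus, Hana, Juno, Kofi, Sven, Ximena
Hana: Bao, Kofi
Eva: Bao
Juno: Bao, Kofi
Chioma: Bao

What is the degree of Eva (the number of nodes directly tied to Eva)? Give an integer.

1

Eva is directly tied to Bao. That is 1 neighbor, so the degree of Eva is 1.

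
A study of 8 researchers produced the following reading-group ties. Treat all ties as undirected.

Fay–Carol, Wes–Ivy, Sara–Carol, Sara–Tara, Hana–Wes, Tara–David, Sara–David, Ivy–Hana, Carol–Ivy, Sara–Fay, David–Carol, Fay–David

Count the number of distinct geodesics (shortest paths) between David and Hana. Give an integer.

The shortest distance is 3, and the only length-3 path is David–Carol–Ivy–Hana. So there is exactly 1 shortest path.

1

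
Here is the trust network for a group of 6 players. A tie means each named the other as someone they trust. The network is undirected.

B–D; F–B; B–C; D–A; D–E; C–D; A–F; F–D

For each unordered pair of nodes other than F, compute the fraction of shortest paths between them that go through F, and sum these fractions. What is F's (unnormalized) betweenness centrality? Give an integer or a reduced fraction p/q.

Pairs whose geodesics pass through F — A–B: 1/2.
All other pairs contribute 0.
Summing the contributions gives betweenness(F) = 1/2.

1/2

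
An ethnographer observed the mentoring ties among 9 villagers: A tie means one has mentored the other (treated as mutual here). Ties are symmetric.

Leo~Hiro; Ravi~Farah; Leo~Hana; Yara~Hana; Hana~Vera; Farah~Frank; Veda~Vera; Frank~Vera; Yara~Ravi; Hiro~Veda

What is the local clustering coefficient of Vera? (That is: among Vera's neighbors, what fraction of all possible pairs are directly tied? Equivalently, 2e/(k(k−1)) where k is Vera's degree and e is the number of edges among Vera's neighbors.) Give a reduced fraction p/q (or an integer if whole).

Vera's neighbors: Frank, Hana, and Veda (k = 3).
Possible neighbor pairs: C(3,2) = 3. Edges among them: none → e = 0.
Clustering(Vera) = 0/3 = 0.

0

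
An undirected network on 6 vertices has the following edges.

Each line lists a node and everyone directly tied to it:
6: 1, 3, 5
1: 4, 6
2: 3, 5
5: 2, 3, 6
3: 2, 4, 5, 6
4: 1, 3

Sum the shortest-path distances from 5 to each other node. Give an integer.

Distances from 5: 1:2, 2:1, 3:1, 4:2, 6:1.
Sum = 2 + 1 + 1 + 2 + 1 = 7.

7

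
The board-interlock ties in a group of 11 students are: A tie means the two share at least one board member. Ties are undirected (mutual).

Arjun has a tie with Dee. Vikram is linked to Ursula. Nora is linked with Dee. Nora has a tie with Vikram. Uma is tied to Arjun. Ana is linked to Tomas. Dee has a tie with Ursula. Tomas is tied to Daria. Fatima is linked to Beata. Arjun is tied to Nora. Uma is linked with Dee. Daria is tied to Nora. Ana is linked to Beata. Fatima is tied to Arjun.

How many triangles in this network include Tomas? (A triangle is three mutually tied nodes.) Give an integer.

Tomas's neighbors are Ana and Daria, but none of them are tied to each other, so no triangle contains Tomas.

0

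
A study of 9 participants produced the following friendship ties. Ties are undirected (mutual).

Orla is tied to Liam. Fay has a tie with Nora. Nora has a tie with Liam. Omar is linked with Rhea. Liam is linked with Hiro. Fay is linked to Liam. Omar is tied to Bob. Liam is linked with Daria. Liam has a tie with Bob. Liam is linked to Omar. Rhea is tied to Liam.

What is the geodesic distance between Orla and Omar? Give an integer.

2

One shortest route is Orla – Liam – Omar, which uses 2 edges, and Orla and Omar are not directly tied, so nothing shorter exists. So d(Orla,Omar) = 2.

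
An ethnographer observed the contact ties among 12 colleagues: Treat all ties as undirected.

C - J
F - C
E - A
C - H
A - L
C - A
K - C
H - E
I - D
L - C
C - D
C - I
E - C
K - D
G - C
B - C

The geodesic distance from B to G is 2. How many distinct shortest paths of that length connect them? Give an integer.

The shortest distance is 2, and the only length-2 path is B–C–G. So there is exactly 1 shortest path.

1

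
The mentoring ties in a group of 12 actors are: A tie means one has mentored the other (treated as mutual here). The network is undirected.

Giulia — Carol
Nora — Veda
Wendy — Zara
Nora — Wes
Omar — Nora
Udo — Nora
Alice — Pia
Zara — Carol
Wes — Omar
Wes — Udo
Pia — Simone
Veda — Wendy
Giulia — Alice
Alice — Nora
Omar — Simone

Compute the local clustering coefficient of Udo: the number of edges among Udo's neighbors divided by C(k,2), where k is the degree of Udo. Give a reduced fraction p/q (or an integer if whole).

1

Udo's neighbors: Nora and Wes (k = 2).
Possible neighbor pairs: C(2,2) = 1. Edges among them: Nora–Wes → e = 1.
Clustering(Udo) = 1/1.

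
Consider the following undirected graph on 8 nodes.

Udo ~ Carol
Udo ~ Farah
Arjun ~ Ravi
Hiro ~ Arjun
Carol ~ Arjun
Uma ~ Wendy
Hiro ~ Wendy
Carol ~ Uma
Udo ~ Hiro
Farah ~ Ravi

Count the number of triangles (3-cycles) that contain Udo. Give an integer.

Udo's neighbors are Carol, Farah, and Hiro, but none of them are tied to each other, so no triangle contains Udo.

0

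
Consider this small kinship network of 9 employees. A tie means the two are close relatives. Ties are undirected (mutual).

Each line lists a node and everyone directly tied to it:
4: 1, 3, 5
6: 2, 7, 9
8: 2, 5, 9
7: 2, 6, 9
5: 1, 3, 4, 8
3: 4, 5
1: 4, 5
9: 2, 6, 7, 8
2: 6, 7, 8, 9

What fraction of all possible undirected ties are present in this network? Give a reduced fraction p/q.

7/18

There are 14 edges and 9 nodes, so the maximum possible is C(9,2) = 36.
Density = 14/36 = 7/18.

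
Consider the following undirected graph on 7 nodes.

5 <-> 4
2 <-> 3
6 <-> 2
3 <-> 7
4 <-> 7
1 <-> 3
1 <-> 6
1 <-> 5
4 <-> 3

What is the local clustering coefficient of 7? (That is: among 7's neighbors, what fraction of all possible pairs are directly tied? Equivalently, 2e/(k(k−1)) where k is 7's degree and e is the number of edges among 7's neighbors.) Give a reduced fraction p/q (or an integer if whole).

1

7's neighbors: 3 and 4 (k = 2).
Possible neighbor pairs: C(2,2) = 1. Edges among them: 3–4 → e = 1.
Clustering(7) = 1/1.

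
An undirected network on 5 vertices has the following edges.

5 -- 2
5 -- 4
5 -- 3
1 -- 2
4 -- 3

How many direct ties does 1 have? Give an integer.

1 is directly tied to 2. That is 1 neighbor, so the degree of 1 is 1.

1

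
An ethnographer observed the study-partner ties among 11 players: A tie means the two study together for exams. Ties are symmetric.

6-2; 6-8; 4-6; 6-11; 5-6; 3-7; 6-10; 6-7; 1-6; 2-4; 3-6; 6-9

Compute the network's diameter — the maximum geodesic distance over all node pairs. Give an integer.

Eccentricity of each node (its greatest distance to any other): 1:2, 2:2, 3:2, 4:2, 5:2, 6:1, 7:2, 8:2, 9:2, 10:2, 11:2.
The maximum eccentricity is 2, realized for instance by the pair 8–10 via 8 – 6 – 10. So the diameter is 2.

2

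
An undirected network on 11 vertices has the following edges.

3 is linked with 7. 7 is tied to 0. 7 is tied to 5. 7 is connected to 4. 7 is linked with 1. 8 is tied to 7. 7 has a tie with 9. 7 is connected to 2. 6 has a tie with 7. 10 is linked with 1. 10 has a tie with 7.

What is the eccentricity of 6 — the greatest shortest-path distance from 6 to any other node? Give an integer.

2

Distances from 6: 0:2, 1:2, 2:2, 3:2, 4:2, 5:2, 7:1, 8:2, 9:2, 10:2.
The largest is 2 (to 5, 3, 8, 4, 1, 10, 9, 0, and 2), so the eccentricity of 6 is 2.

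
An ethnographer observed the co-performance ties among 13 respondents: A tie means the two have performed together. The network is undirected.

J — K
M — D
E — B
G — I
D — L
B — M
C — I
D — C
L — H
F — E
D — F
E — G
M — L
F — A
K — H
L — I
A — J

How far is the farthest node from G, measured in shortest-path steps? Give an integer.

4

Distances from G: A:3, B:2, C:2, D:3, E:1, F:2, H:3, I:1, J:4, K:4, L:2, M:3.
The largest is 4 (to J and K), so the eccentricity of G is 4.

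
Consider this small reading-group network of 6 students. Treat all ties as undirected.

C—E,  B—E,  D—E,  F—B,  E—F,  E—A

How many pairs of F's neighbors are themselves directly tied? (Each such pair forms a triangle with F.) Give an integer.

F's neighbors: B and E.
Neighbor pairs that are themselves tied: F–B–E. Each forms one triangle with F, for 1 in total.

1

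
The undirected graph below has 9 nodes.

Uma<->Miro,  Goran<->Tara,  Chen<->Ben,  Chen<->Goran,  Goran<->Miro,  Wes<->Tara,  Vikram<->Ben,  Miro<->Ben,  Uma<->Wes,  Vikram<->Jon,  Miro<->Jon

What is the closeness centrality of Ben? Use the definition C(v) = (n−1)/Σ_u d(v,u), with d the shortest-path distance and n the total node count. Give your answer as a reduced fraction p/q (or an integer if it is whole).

Distances from Ben: Chen:1, Goran:2, Jon:2, Miro:1, Tara:3, Uma:2, Vikram:1, Wes:3. Sum = 15.
n = 9, so closeness = 8/15.

8/15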